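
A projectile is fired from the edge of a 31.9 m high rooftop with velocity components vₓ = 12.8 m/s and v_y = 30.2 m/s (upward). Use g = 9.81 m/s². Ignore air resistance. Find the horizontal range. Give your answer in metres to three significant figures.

90.6 m

The projectile lands when y = 31.9 + (30.20) t − ½·9.81·t² = 0. Positive root: t = (30.20 + √(30.20² + 2·9.81·31.9)) / 9.81 = (30.20 + 39.22) / 9.81 = 7.076 s.
Horizontal distance: R = vₓ t = 12.80 × 7.076 = 90.57 m.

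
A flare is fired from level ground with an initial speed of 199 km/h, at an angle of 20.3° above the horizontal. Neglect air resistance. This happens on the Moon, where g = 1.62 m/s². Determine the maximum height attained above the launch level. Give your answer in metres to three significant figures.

114 m

Convert: 199 km/h = 199/3.6 = 55.28 m/s.
Horizontal component vₓ = 55.28 cos 20.3° = 51.84 m/s; vertical v_y0 = 55.28 sin 20.3° = 19.18 m/s.
Maximum height: H = v_y0² / (2g) = 19.18² / (2 × 1.62) = 113.5 m.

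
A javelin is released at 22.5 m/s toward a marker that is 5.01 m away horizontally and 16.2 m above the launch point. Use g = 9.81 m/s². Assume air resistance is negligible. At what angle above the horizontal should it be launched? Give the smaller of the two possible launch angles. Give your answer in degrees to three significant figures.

Trajectory: y = x tanθ − g x² (1 + tan²θ)/(2v₀²). With x = 5.01, y = 16.2, v₀ = 22.5, g = 9.81:
0.2432 tan²θ − 5.01 tanθ + (16.44) = 0.
tanθ = [5.01 ± √(5.01² − 4 × 0.2432 × (16.44))] / (2 × 0.2432) = (5.01 ± 3.017) / 0.4864, giving tanθ = 4.097 or 16.50.
θ = 76.28° or 86.53°; the smaller is 76.28°.

76.3°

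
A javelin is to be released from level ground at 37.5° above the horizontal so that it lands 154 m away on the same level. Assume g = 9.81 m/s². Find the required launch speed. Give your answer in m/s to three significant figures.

39.5 m/s

On level ground R = v₀² sin 2θ / g ⇒ v₀ = √(gR / sin 2θ).
v₀ = √(9.81 × 154 / sin 75.00°) = √(1511 / 0.9659) = √1564.0 = 39.55 m/s.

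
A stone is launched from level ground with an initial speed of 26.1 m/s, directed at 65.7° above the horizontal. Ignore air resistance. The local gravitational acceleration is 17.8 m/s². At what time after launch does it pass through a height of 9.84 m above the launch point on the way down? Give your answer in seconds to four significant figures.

Horizontal component vₓ = 26.10 cos 65.7° = 10.74 m/s; vertical v_y0 = 26.10 sin 65.7° = 23.79 m/s.
Height y(t) = 23.79 t − 8.900 t² = 9.84 gives 8.900 t² − 23.79 t + 9.84 = 0.
t = [23.79 ± √(23.79² − 2·17.8·9.84)] / 17.8 = (23.79 ± 14.68) / 17.8, so t = 0.5116 s or t = 2.161 s.
The descending-branch root is 2.161 s.

2.161 s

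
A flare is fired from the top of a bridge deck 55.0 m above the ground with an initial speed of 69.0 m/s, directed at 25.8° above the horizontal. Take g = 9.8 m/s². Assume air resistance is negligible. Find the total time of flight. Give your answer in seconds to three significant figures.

vₓ = 69.00 cos 25.8° = 62.12 m/s; v_y0 = 69.00 sin 25.8° = 30.03 m/s.
With up positive and y = 0 at the ground: y(t) = 55.0 + (30.03) t − 4.900 t². Setting y = 0 and taking the positive root: t = [30.03 + √(30.03² + 2·9.80·55.0)] / 9.80 = (30.03 + 44.50) / 9.80 = 7.605 s.

7.60 s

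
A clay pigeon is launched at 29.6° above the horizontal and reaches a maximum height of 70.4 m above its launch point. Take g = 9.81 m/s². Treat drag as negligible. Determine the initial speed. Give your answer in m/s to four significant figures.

75.24 m/s

At the peak v_y = 0, so v_y0 = √(2gH) = √(2 × 9.81 × 70.4) = 37.17 m/s.
v_y0 = v₀ sin θ ⇒ v₀ = 37.17 / sin 29.6° = 75.24 m/s.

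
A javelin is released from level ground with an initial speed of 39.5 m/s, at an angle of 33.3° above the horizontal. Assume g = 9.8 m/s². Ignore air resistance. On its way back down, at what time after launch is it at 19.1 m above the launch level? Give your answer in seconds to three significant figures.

Horizontal component vₓ = 39.50 cos 33.3° = 33.01 m/s; vertical v_y0 = 39.50 sin 33.3° = 21.69 m/s.
Require v_y0 t − ½ g t² = 19.1, i.e. 4.900 t² − 21.69 t + 19.1 = 0.
Quadratic formula: t = (21.69 ± √95.940) / 9.80 = (21.69 ± 9.795) / 9.80 → t = 1.213 s or 3.212 s.
The descending-branch root is 3.212 s.

3.21 s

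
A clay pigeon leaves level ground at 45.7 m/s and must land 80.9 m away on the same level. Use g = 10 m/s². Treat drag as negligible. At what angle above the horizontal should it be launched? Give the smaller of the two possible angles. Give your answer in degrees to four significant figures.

11.40°

R = v₀² sin 2θ / g gives sin 2θ = gR/v₀² = 10.0·80.9/45.7² = 0.3874.
2θ = 22.79° or 180° − 22.79° = 157.2°, so θ = 11.40° or 78.60°.
The smaller angle is 11.40°.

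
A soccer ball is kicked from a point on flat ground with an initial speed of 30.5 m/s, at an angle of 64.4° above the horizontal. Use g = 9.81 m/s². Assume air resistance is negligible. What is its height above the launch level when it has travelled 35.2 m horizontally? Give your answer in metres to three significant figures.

38.5 m

vₓ = 30.50 cos 64.4° = 13.18 m/s; v_y0 = 30.50 sin 64.4° = 27.51 m/s.
At x = 35.2 m, t = x/vₓ = 35.2/13.18 = 2.671 s.
Height: y = v_y0 t − ½ g t² = 27.51 × 2.671 − 4.905 × 2.671² = 73.47 − 34.99 = 38.47 m.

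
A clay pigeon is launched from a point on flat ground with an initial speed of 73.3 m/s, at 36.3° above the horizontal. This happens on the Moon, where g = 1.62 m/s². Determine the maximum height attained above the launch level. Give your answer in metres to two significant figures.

Horizontal component vₓ = 73.30 cos 36.3° = 59.07 m/s; vertical v_y0 = 73.30 sin 36.3° = 43.39 m/s.
Peak height H = v_y0² / (2g) = 1883.1 / 3.240 = 581.2 m.

580 m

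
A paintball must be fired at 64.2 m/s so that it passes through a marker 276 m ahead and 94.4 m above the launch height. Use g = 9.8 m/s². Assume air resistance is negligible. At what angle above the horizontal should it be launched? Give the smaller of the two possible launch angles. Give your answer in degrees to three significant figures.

Trajectory: y = x tanθ − g x² (1 + tan²θ)/(2v₀²). With x = 276, y = 94.4, v₀ = 64.2, g = 9.80:
90.56 tan²θ − 276 tanθ + (185.0) = 0.
tanθ = [276 ± √(276² − 4 × 90.56 × (185.0))] / (2 × 90.56) = (276 ± 95.78) / 181.1, giving tanθ = 0.9950 or 2.053.
θ = 44.86° or 64.03°; the smaller is 44.86°.

44.9°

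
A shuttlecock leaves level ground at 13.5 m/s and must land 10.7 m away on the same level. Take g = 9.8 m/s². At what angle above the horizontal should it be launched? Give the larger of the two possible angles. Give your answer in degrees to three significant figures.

From R = (v₀²/g) sin 2θ: sin 2θ = 9.80 × 10.7 / 182.25 = 0.5754.
2θ = 35.13° or 180° − 35.13° = 144.9°, so θ = 17.56° or 72.44°.
The larger angle is 72.44°.

72.4°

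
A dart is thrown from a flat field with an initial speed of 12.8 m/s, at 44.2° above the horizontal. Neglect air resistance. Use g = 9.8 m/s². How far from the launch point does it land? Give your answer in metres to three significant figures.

16.7 m

Horizontal component vₓ = 12.80 cos 44.2° = 9.176 m/s; vertical v_y0 = 12.80 sin 44.2° = 8.924 m/s.
Time aloft: T = 2 v_y0 / g = 2 × 8.924 / 9.80 = 1.821 s.
Range: R = vₓ T = 9.176 × 1.821 = 16.71 m.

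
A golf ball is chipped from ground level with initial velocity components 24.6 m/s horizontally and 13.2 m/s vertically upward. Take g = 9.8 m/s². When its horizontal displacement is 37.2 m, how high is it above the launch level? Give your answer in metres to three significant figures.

Time to reach x = 37.2 m: t = x/vₓ = 37.2/24.60 = 1.512 s.
Height: y = v_y0 t − ½ g t² = 13.20 × 1.512 − 4.900 × 1.512² = 19.96 − 11.20 = 8.756 m.

8.76 m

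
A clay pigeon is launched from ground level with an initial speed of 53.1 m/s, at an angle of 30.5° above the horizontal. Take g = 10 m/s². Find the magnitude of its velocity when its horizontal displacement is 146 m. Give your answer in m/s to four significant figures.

Horizontal component vₓ = 53.10 cos 30.5° = 45.75 m/s; vertical v_y0 = 53.10 sin 30.5° = 26.95 m/s.
Time to reach x = 146 m: t = x/vₓ = 146/45.75 = 3.191 s.
Vertical velocity there: v_y = v_y0 − g t = 26.95 − 10.0 × 3.191 = −4.961 m/s.
Speed: √(vₓ² + v_y²) = √(45.75² + 4.961²) = 46.02 m/s.

46.02 m/s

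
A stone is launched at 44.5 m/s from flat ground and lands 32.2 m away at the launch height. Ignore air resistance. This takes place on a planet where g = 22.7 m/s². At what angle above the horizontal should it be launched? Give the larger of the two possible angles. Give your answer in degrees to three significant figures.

79.2°

From R = (v₀²/g) sin 2θ: sin 2θ = 22.7 × 32.2 / 1980.2 = 0.3691.
2θ = 21.66° or 180° − 21.66° = 158.3°, so θ = 10.83° or 79.17°.
The larger angle is 79.17°.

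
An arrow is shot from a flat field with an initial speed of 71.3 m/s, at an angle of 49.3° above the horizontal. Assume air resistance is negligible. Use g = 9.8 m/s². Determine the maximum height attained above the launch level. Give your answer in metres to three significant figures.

149 m

vₓ = 71.30 cos 49.3° = 46.49 m/s; v_y0 = 71.30 sin 49.3° = 54.05 m/s.
At the apex v_y = 0, so H = v_y0²/(2g) = 54.05²/19.60 = 149.1 m.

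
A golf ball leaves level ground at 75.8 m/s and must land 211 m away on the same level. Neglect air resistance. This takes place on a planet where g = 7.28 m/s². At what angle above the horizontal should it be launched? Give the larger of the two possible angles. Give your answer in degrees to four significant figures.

82.25°

R = v₀² sin 2θ / g gives sin 2θ = gR/v₀² = 7.28·211/75.8² = 0.2673.
2θ = 15.51° or 180° − 15.51° = 164.5°, so θ = 7.753° or 82.25°.
The larger angle is 82.25°.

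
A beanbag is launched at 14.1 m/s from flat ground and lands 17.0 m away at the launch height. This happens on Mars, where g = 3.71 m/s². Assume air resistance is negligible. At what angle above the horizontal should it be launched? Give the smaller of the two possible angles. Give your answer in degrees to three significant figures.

Level-ground range R = v₀² sin(2θ)/g ⇒ sin(2θ) = gR/v₀² = 3.71 × 17.0 / 14.1² = 0.3172.
2θ = 18.50° or 180° − 18.50° = 161.5°, so θ = 9.248° or 80.75°.
The smaller angle is 9.248°.

9.25°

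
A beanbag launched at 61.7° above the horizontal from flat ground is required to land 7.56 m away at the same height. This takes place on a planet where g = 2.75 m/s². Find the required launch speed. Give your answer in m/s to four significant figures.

On level ground R = v₀² sin 2θ / g ⇒ v₀ = √(gR / sin 2θ).
v₀ = √(2.75 × 7.56 / sin 123.4°) = √(20.79 / 0.8348) = √24.903 = 4.990 m/s.

4.990 m/s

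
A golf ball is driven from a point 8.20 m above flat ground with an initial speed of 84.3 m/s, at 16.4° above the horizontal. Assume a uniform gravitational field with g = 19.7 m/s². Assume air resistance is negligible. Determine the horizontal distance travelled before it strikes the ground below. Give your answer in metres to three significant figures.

vₓ = 84.30 cos 16.4° = 80.87 m/s; v_y0 = 84.30 sin 16.4° = 23.80 m/s.
With up positive and y = 0 at the ground: y(t) = 8.20 + (23.80) t − 9.850 t². Setting y = 0 and taking the positive root: t = [23.80 + √(23.80² + 2·19.7·8.20)] / 19.7 = (23.80 + 29.83) / 19.7 = 2.722 s.
Horizontal distance: R = vₓ t = 80.87 × 2.722 = 220.1 m.

220 m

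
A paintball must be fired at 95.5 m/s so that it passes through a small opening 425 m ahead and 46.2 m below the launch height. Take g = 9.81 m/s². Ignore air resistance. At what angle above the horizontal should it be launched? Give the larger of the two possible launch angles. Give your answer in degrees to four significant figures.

Trajectory: y = x tanθ − g x² (1 + tan²θ)/(2v₀²). With x = 425, y = −46.2, v₀ = 95.5, g = 9.81:
97.14 tan²θ − 425 tanθ + (50.94) = 0.
tanθ = [425 ± √(425² − 4 × 97.14 × (50.94))] / (2 × 97.14) = (425 ± 401.0) / 194.3, giving tanθ = 0.1233 or 4.252.
θ = 7.031° or 76.76°; the larger is 76.76°.

76.76°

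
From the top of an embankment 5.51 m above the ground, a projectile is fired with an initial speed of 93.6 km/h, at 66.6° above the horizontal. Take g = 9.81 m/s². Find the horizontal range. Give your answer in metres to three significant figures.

Convert: 93.6 km/h = 93.6/3.6 = 26.00 m/s.
vₓ = 26.00 cos 66.6° = 10.33 m/s; v_y0 = 26.00 sin 66.6° = 23.86 m/s.
Vertical motion (up positive, ground at y = 0): 4.905 t² − (23.86) t − 5.51 = 0, so t = (23.86 + √(23.86² + 2·9.81·5.51)) / 9.81 = (23.86 + 26.03) / 9.81 = 5.086 s.
Horizontal distance: R = vₓ t = 10.33 × 5.086 = 52.51 m.

52.5 m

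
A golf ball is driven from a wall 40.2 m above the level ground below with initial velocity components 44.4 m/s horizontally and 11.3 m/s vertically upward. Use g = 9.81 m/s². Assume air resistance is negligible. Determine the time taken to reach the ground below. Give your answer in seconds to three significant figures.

4.24 s

With up positive and y = 0 at the ground: y(t) = 40.2 + (11.30) t − 4.905 t². Setting y = 0 and taking the positive root: t = [11.30 + √(11.30² + 2·9.81·40.2)] / 9.81 = (11.30 + 30.27) / 9.81 = 4.238 s.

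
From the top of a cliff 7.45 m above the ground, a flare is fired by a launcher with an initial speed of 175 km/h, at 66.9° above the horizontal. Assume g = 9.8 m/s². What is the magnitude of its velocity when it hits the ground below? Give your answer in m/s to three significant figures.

Convert: 175 km/h = 175/3.6 = 48.61 m/s.
Horizontal component vₓ = 48.61 cos 66.9° = 19.07 m/s; vertical v_y0 = 48.61 sin 66.9° = 44.71 m/s.
With up positive and y = 0 at the ground: y(t) = 7.45 + (44.71) t − 4.900 t². Setting y = 0 and taking the positive root: t = [44.71 + √(44.71² + 2·9.80·7.45)] / 9.80 = (44.71 + 46.32) / 9.80 = 9.289 s.
Vertical velocity at impact: v_y = v_y0 − g t = 44.71 − 9.80 × 9.289 = −46.32 m/s.
Speed: |v| = √(vₓ² + v_y²) = √(19.07² + 46.32²) = 50.09 m/s.

50.1 m/s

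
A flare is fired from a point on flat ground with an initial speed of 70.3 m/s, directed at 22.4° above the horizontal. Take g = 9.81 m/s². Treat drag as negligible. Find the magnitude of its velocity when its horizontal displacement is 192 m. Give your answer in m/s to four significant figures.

65.03 m/s

Horizontal component vₓ = 70.30 cos 22.4° = 65.00 m/s; vertical v_y0 = 70.30 sin 22.4° = 26.79 m/s.
Time to reach x = 192 m: t = x/vₓ = 192/65.00 = 2.954 s.
Vertical velocity there: v_y = v_y0 − g t = 26.79 − 9.81 × 2.954 = −2.190 m/s.
Speed: √(vₓ² + v_y²) = √(65.00² + 2.190²) = 65.03 m/s.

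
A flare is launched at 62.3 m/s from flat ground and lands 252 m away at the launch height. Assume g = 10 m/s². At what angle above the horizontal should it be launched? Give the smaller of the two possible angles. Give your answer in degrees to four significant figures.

20.24°

From R = (v₀²/g) sin 2θ: sin 2θ = 10.0 × 252 / 3881.3 = 0.6493.
2θ = 40.49° or 180° − 40.49° = 139.5°, so θ = 20.24° or 69.76°.
The smaller angle is 20.24°.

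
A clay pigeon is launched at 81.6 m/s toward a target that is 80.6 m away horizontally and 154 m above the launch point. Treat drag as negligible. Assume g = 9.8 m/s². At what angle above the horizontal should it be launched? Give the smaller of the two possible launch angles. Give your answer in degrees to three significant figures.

Trajectory: y = x tanθ − g x² (1 + tan²θ)/(2v₀²). With x = 80.6, y = 154, v₀ = 81.6, g = 9.80:
4.781 tan²θ − 80.6 tanθ + (158.8) = 0.
tanθ = [80.6 ± √(80.6² − 4 × 4.781 × (158.8))] / (2 × 4.781) = (80.6 ± 58.82) / 9.561, giving tanθ = 2.278 or 14.58.
θ = 66.30° or 86.08°; the smaller is 66.30°.

66.3°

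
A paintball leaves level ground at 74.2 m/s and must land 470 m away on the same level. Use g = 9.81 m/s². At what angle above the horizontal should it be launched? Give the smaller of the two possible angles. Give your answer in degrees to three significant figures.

Level-ground range R = v₀² sin(2θ)/g ⇒ sin(2θ) = gR/v₀² = 9.81 × 470 / 74.2² = 0.8375.
2θ = 56.87° or 180° − 56.87° = 123.1°, so θ = 28.44° or 61.56°.
The smaller angle is 28.44°.

28.4°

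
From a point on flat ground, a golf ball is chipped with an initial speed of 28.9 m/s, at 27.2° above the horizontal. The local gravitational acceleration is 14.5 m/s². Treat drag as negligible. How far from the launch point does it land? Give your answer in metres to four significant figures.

46.84 m

Horizontal component vₓ = 28.90 cos 27.2° = 25.70 m/s; vertical v_y0 = 28.90 sin 27.2° = 13.21 m/s.
Flight time T = 2 v_y0 / g = 1.822 s.
Range: R = vₓ T = 25.70 × 1.822 = 46.84 m.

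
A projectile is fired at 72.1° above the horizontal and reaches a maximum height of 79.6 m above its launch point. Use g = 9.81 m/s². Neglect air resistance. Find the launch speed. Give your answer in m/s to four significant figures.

At the peak v_y = 0, so v_y0 = √(2gH) = √(2 × 9.81 × 79.6) = 39.52 m/s.
v_y0 = v₀ sin θ ⇒ v₀ = 39.52 / sin 72.1° = 41.53 m/s.

41.53 m/s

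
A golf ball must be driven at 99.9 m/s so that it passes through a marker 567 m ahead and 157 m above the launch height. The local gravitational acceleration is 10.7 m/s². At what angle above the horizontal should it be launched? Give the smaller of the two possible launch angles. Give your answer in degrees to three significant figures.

Trajectory: y = x tanθ − g x² (1 + tan²θ)/(2v₀²). With x = 567, y = 157, v₀ = 99.9, g = 10.7:
172.3 tan²θ − 567 tanθ + (329.3) = 0.
tanθ = [567 ± √(567² − 4 × 172.3 × (329.3))] / (2 × 172.3) = (567 ± 307.3) / 344.7, giving tanθ = 0.7534 or 2.537.
θ = 36.99° or 68.48°; the smaller is 36.99°.

37.0°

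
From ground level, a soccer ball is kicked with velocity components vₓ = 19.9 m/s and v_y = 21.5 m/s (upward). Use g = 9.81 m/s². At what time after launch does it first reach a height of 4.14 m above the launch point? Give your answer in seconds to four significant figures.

0.2019 s

Require v_y0 t − ½ g t² = 4.14, i.e. 4.905 t² − 21.50 t + 4.14 = 0.
Quadratic formula: t = (21.50 ± √381.02) / 9.81 = (21.50 ± 19.52) / 9.81 → t = 0.2019 s or 4.181 s.
The first (ascending) time is 0.2019 s.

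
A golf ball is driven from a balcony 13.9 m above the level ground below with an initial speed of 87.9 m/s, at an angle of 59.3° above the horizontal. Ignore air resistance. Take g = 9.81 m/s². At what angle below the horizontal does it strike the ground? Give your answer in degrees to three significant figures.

59.9°

Components: vₓ = 87.90 cos 59.3° = 44.88 m/s, v_y0 = 87.90 sin 59.3° = 75.58 m/s.
The projectile lands when y = 13.9 + (75.58) t − ½·9.81·t² = 0. Positive root: t = (75.58 + √(75.58² + 2·9.81·13.9)) / 9.81 = (75.58 + 77.36) / 9.81 = 15.59 s.
At impact: v_y = v_y0 − g t = −77.36 m/s; vₓ = 44.88 m/s.
Angle below horizontal: arctan(|v_y|/vₓ) = arctan(77.36/44.88) = 59.88°.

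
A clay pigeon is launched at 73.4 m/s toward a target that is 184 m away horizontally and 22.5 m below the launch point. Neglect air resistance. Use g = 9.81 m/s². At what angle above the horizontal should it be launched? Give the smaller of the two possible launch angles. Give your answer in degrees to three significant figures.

2.61°

Trajectory: y = x tanθ − g x² (1 + tan²θ)/(2v₀²). With x = 184, y = −22.5, v₀ = 73.4, g = 9.81:
30.82 tan²θ − 184 tanθ + (8.324) = 0.
tanθ = [184 ± √(184² − 4 × 30.82 × (8.324))] / (2 × 30.82) = (184 ± 181.2) / 61.65, giving tanθ = 0.04558 or 5.924.
θ = 2.610° or 80.42°; the smaller is 2.610°.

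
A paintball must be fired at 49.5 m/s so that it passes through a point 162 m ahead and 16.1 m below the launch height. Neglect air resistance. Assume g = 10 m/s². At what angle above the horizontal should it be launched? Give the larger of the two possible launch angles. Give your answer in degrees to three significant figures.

Trajectory: y = x tanθ − g x² (1 + tan²θ)/(2v₀²). With x = 162, y = −16.1, v₀ = 49.5, g = 10.0:
53.55 tan²θ − 162 tanθ + (37.45) = 0.
tanθ = [162 ± √(162² − 4 × 53.55 × (37.45))] / (2 × 53.55) = (162 ± 135.0) / 107.1, giving tanθ = 0.2522 or 2.773.
θ = 14.16° or 70.17°; the larger is 70.17°.

70.2°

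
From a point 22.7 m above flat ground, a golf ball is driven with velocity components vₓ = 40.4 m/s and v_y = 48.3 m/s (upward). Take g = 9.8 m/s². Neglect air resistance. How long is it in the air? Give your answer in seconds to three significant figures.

10.3 s

The projectile lands when y = 22.7 + (48.30) t − ½·9.80·t² = 0. Positive root: t = (48.30 + √(48.30² + 2·9.80·22.7)) / 9.80 = (48.30 + 52.70) / 9.80 = 10.31 s.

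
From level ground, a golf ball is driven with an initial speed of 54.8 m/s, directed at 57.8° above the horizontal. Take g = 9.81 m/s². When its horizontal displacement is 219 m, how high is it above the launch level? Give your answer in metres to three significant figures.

71.9 m

Components: vₓ = 54.80 cos 57.8° = 29.20 m/s, v_y0 = 54.80 sin 57.8° = 46.37 m/s.
At x = 219 m, t = x/vₓ = 219/29.20 = 7.500 s.
Height: y = v_y0 t − ½ g t² = 46.37 × 7.500 − 4.905 × 7.500² = 347.8 − 275.9 = 71.89 m.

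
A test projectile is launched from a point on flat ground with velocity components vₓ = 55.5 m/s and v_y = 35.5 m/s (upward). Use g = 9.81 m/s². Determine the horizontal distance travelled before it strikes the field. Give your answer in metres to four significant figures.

Time aloft: T = 2 v_y0 / g = 2 × 35.50 / 9.81 = 7.238 s.
Horizontal distance R = vₓ T = 55.50 × 7.238 = 401.7 m.

401.7 m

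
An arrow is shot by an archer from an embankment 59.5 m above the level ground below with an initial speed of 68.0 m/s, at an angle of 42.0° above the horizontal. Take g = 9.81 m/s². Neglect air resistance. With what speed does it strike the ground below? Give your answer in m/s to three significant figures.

Components: vₓ = 68.00 cos 42.0° = 50.53 m/s, v_y0 = 68.00 sin 42.0° = 45.50 m/s.
With up positive and y = 0 at the ground: y(t) = 59.5 + (45.50) t − 4.905 t². Setting y = 0 and taking the positive root: t = [45.50 + √(45.50² + 2·9.81·59.5)] / 9.81 = (45.50 + 56.90) / 9.81 = 10.44 s.
Vertical velocity at impact: v_y = v_y0 − g t = 45.50 − 9.81 × 10.44 = −56.90 m/s.
Speed: |v| = √(vₓ² + v_y²) = √(50.53² + 56.90²) = 76.10 m/s.

76.1 m/s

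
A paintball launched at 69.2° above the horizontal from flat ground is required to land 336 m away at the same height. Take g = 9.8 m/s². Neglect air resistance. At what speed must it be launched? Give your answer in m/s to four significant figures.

70.42 m/s

From R = (v₀² / g) sin 2θ: v₀ = √(gR / sin 2θ).
v₀ = √(9.80 × 336 / sin 138.4°) = √(3293 / 0.6639) = √4959.6 = 70.42 m/s.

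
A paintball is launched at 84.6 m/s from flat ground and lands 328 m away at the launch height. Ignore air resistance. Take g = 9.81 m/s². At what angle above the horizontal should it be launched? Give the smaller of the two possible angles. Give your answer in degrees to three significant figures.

13.4°

From R = (v₀²/g) sin 2θ: sin 2θ = 9.81 × 328 / 7157.2 = 0.4496.
2θ = 26.72° or 180° − 26.72° = 153.3°, so θ = 13.36° or 76.64°.
The smaller angle is 13.36°.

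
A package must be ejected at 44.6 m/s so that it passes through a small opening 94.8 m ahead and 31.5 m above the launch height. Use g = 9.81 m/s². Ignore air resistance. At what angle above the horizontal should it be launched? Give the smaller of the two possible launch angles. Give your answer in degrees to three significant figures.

Trajectory: y = x tanθ − g x² (1 + tan²θ)/(2v₀²). With x = 94.8, y = 31.5, v₀ = 44.6, g = 9.81:
22.16 tan²θ − 94.8 tanθ + (53.66) = 0.
tanθ = [94.8 ± √(94.8² − 4 × 22.16 × (53.66))] / (2 × 22.16) = (94.8 ± 65.04) / 44.32, giving tanθ = 0.6714 or 3.606.
θ = 33.88° or 74.50°; the smaller is 33.88°.

33.9°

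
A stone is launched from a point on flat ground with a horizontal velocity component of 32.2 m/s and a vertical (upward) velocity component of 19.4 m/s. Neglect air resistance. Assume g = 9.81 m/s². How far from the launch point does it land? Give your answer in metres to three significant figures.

Flight time T = 2 v_y0 / g = 3.955 s.
Range: R = vₓ T = 32.20 × 3.955 = 127.4 m.

127 m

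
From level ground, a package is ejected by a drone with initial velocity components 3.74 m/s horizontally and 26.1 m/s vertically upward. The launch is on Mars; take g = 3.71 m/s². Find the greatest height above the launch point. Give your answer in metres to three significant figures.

Peak height H = v_y0² / (2g) = 681.21 / 7.420 = 91.81 m.

91.8 m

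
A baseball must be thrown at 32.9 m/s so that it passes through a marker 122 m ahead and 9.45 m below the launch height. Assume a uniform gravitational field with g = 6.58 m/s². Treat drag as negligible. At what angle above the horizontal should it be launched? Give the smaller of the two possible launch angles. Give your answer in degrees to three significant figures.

18.5°

Trajectory: y = x tanθ − g x² (1 + tan²θ)/(2v₀²). With x = 122, y = −9.45, v₀ = 32.9, g = 6.58:
45.24 tan²θ − 122 tanθ + (35.79) = 0.
tanθ = [122 ± √(122² − 4 × 45.24 × (35.79))] / (2 × 45.24) = (122 ± 91.69) / 90.48, giving tanθ = 0.3350 or 2.362.
θ = 18.52° or 67.05°; the smaller is 18.52°.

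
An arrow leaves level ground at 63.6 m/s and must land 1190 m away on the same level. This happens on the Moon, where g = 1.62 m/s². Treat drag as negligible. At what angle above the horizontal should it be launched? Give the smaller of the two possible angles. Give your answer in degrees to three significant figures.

Level-ground range R = v₀² sin(2θ)/g ⇒ sin(2θ) = gR/v₀² = 1.62 × 1190 / 63.6² = 0.4766.
2θ = 28.46° or 180° − 28.46° = 151.5°, so θ = 14.23° or 75.77°.
The smaller angle is 14.23°.

14.2°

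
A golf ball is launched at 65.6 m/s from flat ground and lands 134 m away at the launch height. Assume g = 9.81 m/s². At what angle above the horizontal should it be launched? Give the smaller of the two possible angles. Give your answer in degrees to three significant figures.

R = v₀² sin 2θ / g gives sin 2θ = gR/v₀² = 9.81·134/65.6² = 0.3055.
2θ = 17.79° or 180° − 17.79° = 162.2°, so θ = 8.893° or 81.11°.
The smaller angle is 8.893°.

8.89°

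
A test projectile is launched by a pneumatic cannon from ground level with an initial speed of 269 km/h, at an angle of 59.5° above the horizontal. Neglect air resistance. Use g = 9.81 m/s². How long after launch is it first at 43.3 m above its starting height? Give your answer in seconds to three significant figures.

Convert: 269 km/h = 269/3.6 = 74.72 m/s.
Resolve: vₓ = 74.72 cos 59.5° = 37.92 m/s and v_y0 = 74.72 sin 59.5° = 64.38 m/s.
Set y = v_y0 t − ½ g t² = 43.3: 4.905 t² − 64.38 t + 43.3 = 0.
t = [64.38 ± √(64.38² − 2·9.81·43.3)] / 9.81 = (64.38 ± 57.41) / 9.81, so t = 0.7111 s or t = 12.41 s.
The first (ascending) time is 0.7111 s.

0.711 s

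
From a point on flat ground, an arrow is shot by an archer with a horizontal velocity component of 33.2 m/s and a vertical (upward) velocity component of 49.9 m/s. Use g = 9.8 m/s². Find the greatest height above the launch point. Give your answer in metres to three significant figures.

At the apex v_y = 0, so H = v_y0²/(2g) = 49.90²/19.60 = 127.0 m.

127 m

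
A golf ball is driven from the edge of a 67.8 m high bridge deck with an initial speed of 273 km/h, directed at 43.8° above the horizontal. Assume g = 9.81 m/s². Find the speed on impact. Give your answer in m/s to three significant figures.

Convert: 273 km/h = 273/3.6 = 75.83 m/s.
Horizontal component vₓ = 75.83 cos 43.8° = 54.73 m/s; vertical v_y0 = 75.83 sin 43.8° = 52.49 m/s.
Vertical motion (up positive, ground at y = 0): 4.905 t² − (52.49) t − 67.8 = 0, so t = (52.49 + √(52.49² + 2·9.81·67.8)) / 9.81 = (52.49 + 63.92) / 9.81 = 11.87 s.
Vertical velocity at impact: v_y = v_y0 − g t = 52.49 − 9.81 × 11.87 = −63.92 m/s.
Speed: |v| = √(vₓ² + v_y²) = √(54.73² + 63.92²) = 84.15 m/s.

84.1 m/s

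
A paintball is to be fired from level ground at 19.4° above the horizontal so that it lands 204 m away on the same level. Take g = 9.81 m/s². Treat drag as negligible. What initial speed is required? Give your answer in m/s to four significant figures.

Level-ground range: R = v₀² sin(2θ)/g, so v₀ = √(gR / sin 2θ).
v₀ = √(9.81 × 204 / sin 38.80°) = √(2001 / 0.6266) = √3193.8 = 56.51 m/s.

56.51 m/s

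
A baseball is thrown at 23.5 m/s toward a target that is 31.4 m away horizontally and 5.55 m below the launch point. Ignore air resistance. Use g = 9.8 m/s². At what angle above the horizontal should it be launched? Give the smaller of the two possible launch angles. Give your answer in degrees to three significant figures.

Trajectory: y = x tanθ − g x² (1 + tan²θ)/(2v₀²). With x = 31.4, y = −5.55, v₀ = 23.5, g = 9.80:
8.748 tan²θ − 31.4 tanθ + (3.198) = 0.
tanθ = [31.4 ± √(31.4² − 4 × 8.748 × (3.198))] / (2 × 8.748) = (31.4 ± 29.56) / 17.50, giving tanθ = 0.1049 or 3.484.
θ = 5.990° or 73.99°; the smaller is 5.990°.

5.99°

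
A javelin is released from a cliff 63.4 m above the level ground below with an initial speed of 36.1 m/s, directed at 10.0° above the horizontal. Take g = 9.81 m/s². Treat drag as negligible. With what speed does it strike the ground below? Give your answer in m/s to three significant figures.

Resolve: vₓ = 36.10 cos 10.0° = 35.55 m/s and v_y0 = 36.10 sin 10.0° = 6.269 m/s.
The projectile lands when y = 63.4 + (6.269) t − ½·9.81·t² = 0. Positive root: t = (6.269 + √(6.269² + 2·9.81·63.4)) / 9.81 = (6.269 + 35.82) / 9.81 = 4.291 s.
Vertical velocity at impact: v_y = v_y0 − g t = 6.269 − 9.81 × 4.291 = −35.82 m/s.
Speed: |v| = √(vₓ² + v_y²) = √(35.55² + 35.82²) = 50.47 m/s.

50.5 m/s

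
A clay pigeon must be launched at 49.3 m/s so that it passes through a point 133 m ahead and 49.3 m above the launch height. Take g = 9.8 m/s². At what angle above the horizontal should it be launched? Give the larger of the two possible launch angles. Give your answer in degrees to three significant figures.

71.0°

Trajectory: y = x tanθ − g x² (1 + tan²θ)/(2v₀²). With x = 133, y = 49.3, v₀ = 49.3, g = 9.80:
35.66 tan²θ − 133 tanθ + (84.96) = 0.
tanθ = [133 ± √(133² − 4 × 35.66 × (84.96))] / (2 × 35.66) = (133 ± 74.63) / 71.32, giving tanθ = 0.8184 or 2.911.
θ = 39.30° or 71.04°; the larger is 71.04°.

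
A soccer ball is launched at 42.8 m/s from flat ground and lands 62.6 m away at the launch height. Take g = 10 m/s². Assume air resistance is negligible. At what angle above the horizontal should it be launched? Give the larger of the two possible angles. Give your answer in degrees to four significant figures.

From R = (v₀²/g) sin 2θ: sin 2θ = 10.0 × 62.6 / 1831.8 = 0.3417.
2θ = 19.98° or 180° − 19.98° = 160.0°, so θ = 9.991° or 80.01°.
The larger angle is 80.01°.

80.01°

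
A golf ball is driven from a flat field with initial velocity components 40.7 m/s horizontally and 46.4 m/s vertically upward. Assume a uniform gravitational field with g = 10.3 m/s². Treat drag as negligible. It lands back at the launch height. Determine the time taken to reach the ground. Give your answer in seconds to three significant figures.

Landing at launch height ⇒ T = 2 v_y0 / g = 2 × 46.40 / 10.3 = 9.010 s.

9.01 s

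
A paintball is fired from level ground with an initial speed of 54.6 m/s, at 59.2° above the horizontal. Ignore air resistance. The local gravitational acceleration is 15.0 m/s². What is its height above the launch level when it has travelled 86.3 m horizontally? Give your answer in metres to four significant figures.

Components: vₓ = 54.60 cos 59.2° = 27.96 m/s, v_y0 = 54.60 sin 59.2° = 46.90 m/s.
Time to reach x = 86.3 m: t = x/vₓ = 86.3/27.96 = 3.087 s.
Height: y = v_y0 t − ½ g t² = 46.90 × 3.087 − 7.500 × 3.087² = 144.8 − 71.46 = 73.31 m.

73.31 m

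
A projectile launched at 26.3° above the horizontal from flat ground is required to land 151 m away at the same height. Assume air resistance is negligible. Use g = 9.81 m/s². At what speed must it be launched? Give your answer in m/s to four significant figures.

From R = (v₀² / g) sin 2θ: v₀ = √(gR / sin 2θ).
v₀ = √(9.81 × 151 / sin 52.60°) = √(1481 / 0.7944) = √1864.7 = 43.18 m/s.

43.18 m/s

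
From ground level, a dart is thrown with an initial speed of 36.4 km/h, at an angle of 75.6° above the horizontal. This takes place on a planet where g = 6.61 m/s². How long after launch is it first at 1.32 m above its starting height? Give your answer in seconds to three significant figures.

0.142 s

Convert: 36.4 km/h = 36.4/3.6 = 10.11 m/s.
vₓ = 10.11 cos 75.6° = 2.515 m/s; v_y0 = 10.11 sin 75.6° = 9.793 m/s.
Set y = v_y0 t − ½ g t² = 1.32: 3.305 t² − 9.793 t + 1.32 = 0.
Quadratic formula: t = (9.793 ± √78.461) / 6.61 = (9.793 ± 8.858) / 6.61 → t = 0.1415 s or 2.822 s.
The first (ascending) time is 0.1415 s.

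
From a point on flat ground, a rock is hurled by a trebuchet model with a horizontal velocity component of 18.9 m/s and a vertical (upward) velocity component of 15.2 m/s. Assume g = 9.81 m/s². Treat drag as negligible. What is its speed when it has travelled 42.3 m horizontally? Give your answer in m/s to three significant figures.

x = vₓ t ⇒ t = 42.3/18.90 = 2.238 s.
Vertical velocity there: v_y = v_y0 − g t = 15.20 − 9.81 × 2.238 = −6.756 m/s.
Speed: √(vₓ² + v_y²) = √(18.90² + 6.756²) = 20.07 m/s.

20.1 m/s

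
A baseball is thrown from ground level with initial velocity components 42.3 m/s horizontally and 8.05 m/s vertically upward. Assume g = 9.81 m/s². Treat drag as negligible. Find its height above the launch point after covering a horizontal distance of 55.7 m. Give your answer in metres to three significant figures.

Time to reach x = 55.7 m: t = x/vₓ = 55.7/42.30 = 1.317 s.
Height: y = v_y0 t − ½ g t² = 8.050 × 1.317 − 4.905 × 1.317² = 10.60 − 8.505 = 2.095 m.

2.10 m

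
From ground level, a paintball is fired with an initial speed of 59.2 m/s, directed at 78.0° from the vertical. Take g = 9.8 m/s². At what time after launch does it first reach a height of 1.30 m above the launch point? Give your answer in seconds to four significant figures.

vₓ = 59.20 sin 78.0° = 57.91 m/s; v_y0 = 59.20 cos 78.0° = 12.31 m/s.
Require v_y0 t − ½ g t² = 1.30, i.e. 4.900 t² − 12.31 t + 1.30 = 0.
t = [12.31 ± √(12.31² − 2·9.80·1.30)] / 9.80 = (12.31 ± 11.23) / 9.80, so t = 0.1105 s or t = 2.401 s.
The first (ascending) time is 0.1105 s.

0.1105 s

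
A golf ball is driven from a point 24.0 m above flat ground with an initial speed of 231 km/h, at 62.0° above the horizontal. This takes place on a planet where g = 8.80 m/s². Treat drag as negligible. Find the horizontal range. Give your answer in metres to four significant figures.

400.3 m

Convert: 231 km/h = 231/3.6 = 64.17 m/s.
vₓ = 64.17 cos 62.0° = 30.12 m/s; v_y0 = 64.17 sin 62.0° = 56.66 m/s.
With up positive and y = 0 at the ground: y(t) = 24.0 + (56.66) t − 4.400 t². Setting y = 0 and taking the positive root: t = [56.66 + √(56.66² + 2·8.80·24.0)] / 8.80 = (56.66 + 60.27) / 8.80 = 13.29 s.
Horizontal distance: R = vₓ t = 30.12 × 13.29 = 400.3 m.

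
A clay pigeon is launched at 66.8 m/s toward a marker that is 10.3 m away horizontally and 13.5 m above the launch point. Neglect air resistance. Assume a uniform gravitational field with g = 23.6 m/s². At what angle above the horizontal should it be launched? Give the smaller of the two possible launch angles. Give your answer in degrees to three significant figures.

Trajectory: y = x tanθ − g x² (1 + tan²θ)/(2v₀²). With x = 10.3, y = 13.5, v₀ = 66.8, g = 23.6:
0.2805 tan²θ − 10.3 tanθ + (13.78) = 0.
tanθ = [10.3 ± √(10.3² − 4 × 0.2805 × (13.78))] / (2 × 0.2805) = (10.3 ± 9.520) / 0.5611, giving tanθ = 1.391 or 35.32.
θ = 54.28° or 88.38°; the smaller is 54.28°.

54.3°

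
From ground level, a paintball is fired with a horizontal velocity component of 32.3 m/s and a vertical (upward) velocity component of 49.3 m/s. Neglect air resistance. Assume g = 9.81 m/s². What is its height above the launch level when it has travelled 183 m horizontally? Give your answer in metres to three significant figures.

122 m

Time to reach x = 183 m: t = x/vₓ = 183/32.30 = 5.666 s.
Height: y = v_y0 t − ½ g t² = 49.30 × 5.666 − 4.905 × 5.666² = 279.3 − 157.4 = 121.9 m.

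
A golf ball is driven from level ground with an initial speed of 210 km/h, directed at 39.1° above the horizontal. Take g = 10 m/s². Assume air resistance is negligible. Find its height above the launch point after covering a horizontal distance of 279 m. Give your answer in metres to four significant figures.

Convert: 210 km/h = 210/3.6 = 58.33 m/s.
Horizontal component vₓ = 58.33 cos 39.1° = 45.27 m/s; vertical v_y0 = 58.33 sin 39.1° = 36.79 m/s.
Time to reach x = 279 m: t = x/vₓ = 279/45.27 = 6.163 s.
Height: y = v_y0 t − ½ g t² = 36.79 × 6.163 − 5.000 × 6.163² = 226.7 − 189.9 = 36.82 m.

36.82 m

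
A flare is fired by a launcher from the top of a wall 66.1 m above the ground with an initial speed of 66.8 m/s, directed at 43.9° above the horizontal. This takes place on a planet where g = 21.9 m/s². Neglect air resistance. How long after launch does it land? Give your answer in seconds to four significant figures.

5.357 s

Resolve: vₓ = 66.80 cos 43.9° = 48.13 m/s and v_y0 = 66.80 sin 43.9° = 46.32 m/s.
With up positive and y = 0 at the ground: y(t) = 66.1 + (46.32) t − 10.95 t². Setting y = 0 and taking the positive root: t = [46.32 + √(46.32² + 2·21.9·66.1)] / 21.9 = (46.32 + 71.00) / 21.9 = 5.357 s.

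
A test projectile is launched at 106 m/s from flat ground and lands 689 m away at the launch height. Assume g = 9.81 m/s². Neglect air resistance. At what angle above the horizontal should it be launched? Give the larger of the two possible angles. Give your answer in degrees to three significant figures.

R = v₀² sin 2θ / g gives sin 2θ = gR/v₀² = 9.81·689/106² = 0.6016.
2θ = 36.98° or 180° − 36.98° = 143.0°, so θ = 18.49° or 71.51°.
The larger angle is 71.51°.

71.5°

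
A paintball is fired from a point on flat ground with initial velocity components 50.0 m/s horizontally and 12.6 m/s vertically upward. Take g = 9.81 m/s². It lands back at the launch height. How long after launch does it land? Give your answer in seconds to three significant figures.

2.57 s

It returns to y = 0 when t = 2 v_y0 / g = 2(12.60)/9.81 = 2.569 s.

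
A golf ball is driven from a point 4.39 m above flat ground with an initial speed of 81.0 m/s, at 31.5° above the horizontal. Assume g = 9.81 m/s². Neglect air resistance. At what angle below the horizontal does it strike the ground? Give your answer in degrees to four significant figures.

32.10°

Horizontal component vₓ = 81.00 cos 31.5° = 69.06 m/s; vertical v_y0 = 81.00 sin 31.5° = 42.32 m/s.
The projectile lands when y = 4.39 + (42.32) t − ½·9.81·t² = 0. Positive root: t = (42.32 + √(42.32² + 2·9.81·4.39)) / 9.81 = (42.32 + 43.33) / 9.81 = 8.731 s.
At impact: v_y = v_y0 − g t = −43.33 m/s; vₓ = 69.06 m/s.
Angle below horizontal: arctan(|v_y|/vₓ) = arctan(43.33/69.06) = 32.10°.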